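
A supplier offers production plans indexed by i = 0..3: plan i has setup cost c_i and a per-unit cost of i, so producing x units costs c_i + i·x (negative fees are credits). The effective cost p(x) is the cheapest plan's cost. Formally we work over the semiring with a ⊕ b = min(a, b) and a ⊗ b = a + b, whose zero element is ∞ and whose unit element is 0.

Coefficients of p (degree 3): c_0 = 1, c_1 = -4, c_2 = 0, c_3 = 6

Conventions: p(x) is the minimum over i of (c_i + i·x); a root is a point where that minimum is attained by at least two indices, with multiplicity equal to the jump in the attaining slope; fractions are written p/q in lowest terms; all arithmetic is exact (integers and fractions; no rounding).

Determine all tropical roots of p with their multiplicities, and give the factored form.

hull edge (i=0, c=1) to (i=1, c=-4): slope -5, span 1
hull edge (i=1, c=-4) to (i=2, c=0): slope 4, span 1
hull edge (i=2, c=0) to (i=3, c=6): slope 6, span 1
Factored form: p(x) = 6 ⊗ (x ⊕ (-6)) ⊗ (x ⊕ (-4)) ⊗ (x ⊕ 5)
Answer: roots = -6 (mult 1), -4 (mult 1), 5 (mult 1)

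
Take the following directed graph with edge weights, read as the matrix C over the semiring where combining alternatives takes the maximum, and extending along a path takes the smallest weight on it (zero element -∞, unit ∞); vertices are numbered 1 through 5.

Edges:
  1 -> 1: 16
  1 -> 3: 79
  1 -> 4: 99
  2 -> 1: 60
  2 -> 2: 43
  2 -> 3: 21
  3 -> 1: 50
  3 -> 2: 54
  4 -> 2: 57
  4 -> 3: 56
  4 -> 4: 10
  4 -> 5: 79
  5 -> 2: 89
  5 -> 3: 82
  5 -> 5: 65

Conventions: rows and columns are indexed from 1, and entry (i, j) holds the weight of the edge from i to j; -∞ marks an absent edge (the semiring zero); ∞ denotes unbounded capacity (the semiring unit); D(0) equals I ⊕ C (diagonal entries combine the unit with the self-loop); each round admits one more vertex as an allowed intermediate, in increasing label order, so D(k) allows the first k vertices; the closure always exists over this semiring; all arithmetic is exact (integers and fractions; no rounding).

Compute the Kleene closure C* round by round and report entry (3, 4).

D(0):
  [∞, -∞, 79, 99, -∞]
  [60, ∞, 21, -∞, -∞]
  [50, 54, ∞, -∞, -∞]
  [-∞, 57, 56, ∞, 79]
  [-∞, 89, 82, -∞, ∞]
D(1):
  [∞, -∞, 79, 99, -∞]
  [60, ∞, 60, 60, -∞]
  [50, 54, ∞, 50, -∞]
  [-∞, 57, 56, ∞, 79]
  [-∞, 89, 82, -∞, ∞]
D(2):
  [∞, -∞, 79, 99, -∞]
  [60, ∞, 60, 60, -∞]
  [54, 54, ∞, 54, -∞]
  [57, 57, 57, ∞, 79]
  [60, 89, 82, 60, ∞]
D(3):
  [∞, 54, 79, 99, -∞]
  [60, ∞, 60, 60, -∞]
  [54, 54, ∞, 54, -∞]
  [57, 57, 57, ∞, 79]
  [60, 89, 82, 60, ∞]
D(4):
  [∞, 57, 79, 99, 79]
  [60, ∞, 60, 60, 60]
  [54, 54, ∞, 54, 54]
  [57, 57, 57, ∞, 79]
  [60, 89, 82, 60, ∞]
D(5):
  [∞, 79, 79, 99, 79]
  [60, ∞, 60, 60, 60]
  [54, 54, ∞, 54, 54]
  [60, 79, 79, ∞, 79]
  [60, 89, 82, 60, ∞]
Answer: C*[3][4] = 54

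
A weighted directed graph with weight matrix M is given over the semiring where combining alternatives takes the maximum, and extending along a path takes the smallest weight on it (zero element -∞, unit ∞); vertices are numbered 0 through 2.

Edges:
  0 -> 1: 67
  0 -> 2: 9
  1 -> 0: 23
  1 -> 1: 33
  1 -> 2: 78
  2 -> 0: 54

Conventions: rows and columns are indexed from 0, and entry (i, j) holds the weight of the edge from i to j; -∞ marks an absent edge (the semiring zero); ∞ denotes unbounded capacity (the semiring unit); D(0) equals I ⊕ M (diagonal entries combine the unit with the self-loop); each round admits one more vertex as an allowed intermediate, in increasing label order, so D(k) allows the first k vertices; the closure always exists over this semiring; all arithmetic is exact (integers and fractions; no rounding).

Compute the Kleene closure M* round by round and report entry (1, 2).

D(0):
  [∞, 67, 9]
  [23, ∞, 78]
  [54, -∞, ∞]
D(1):
  [∞, 67, 9]
  [23, ∞, 78]
  [54, 54, ∞]
D(2):
  [∞, 67, 67]
  [23, ∞, 78]
  [54, 54, ∞]
D(3):
  [∞, 67, 67]
  [54, ∞, 78]
  [54, 54, ∞]
Answer: M*[1][2] = 78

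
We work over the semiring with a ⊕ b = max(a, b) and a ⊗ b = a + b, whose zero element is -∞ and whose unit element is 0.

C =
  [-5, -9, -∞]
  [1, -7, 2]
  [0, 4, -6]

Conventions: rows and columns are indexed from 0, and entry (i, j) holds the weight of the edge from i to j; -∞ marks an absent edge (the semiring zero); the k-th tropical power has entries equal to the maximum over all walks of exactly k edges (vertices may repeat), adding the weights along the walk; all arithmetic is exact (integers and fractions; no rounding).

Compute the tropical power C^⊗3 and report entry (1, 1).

C^⊗2:
  [-8, -14, -7]
  [2, 6, -4]
  [5, -2, 6]
C^⊗3:
  [-7, -3, -12]
  [7, 0, 8]
  [6, 10, 0]
Key observation: the optimum is the walk 1->2->2->1, with weight 2 + (-6) + 4 = 0.
Optimal value attained by: walk 1->2->2->1.
Answer: (C^⊗3)[1][1] = 0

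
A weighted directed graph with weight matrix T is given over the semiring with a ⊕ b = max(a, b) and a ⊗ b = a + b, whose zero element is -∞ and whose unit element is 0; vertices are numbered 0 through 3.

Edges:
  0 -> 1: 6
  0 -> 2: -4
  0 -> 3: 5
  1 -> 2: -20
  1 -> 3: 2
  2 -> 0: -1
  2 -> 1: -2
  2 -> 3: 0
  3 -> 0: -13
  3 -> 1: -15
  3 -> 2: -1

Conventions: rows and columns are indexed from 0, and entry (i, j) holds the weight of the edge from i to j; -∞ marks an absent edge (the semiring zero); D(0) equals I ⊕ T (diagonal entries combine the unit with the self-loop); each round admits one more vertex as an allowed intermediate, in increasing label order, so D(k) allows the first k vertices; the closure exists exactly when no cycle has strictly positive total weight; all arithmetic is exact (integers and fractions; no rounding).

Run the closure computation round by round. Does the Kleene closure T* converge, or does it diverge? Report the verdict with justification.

D(0):
  [0, 6, -4, 5]
  [-∞, 0, -20, 2]
  [-1, -2, 0, 0]
  [-13, -15, -1, 0]
D(1):
  [0, 6, -4, 5]
  [-∞, 0, -20, 2]
  [-1, 5, 0, 4]
  [-13, -7, -1, 0]
D(2):
  [0, 6, -4, 8]
  [-∞, 0, -20, 2]
  [-1, 5, 0, 7]
  [-13, -7, -1, 0]
Detection: at round 3, diagonal entry (3, 3) turns strictly positive.
Key observation: the cycle 3->2->0->1->3 has total weight (-1) + (-1) + 6 + 2, which is strictly positive.
Answer: DIVERGES — positive cycle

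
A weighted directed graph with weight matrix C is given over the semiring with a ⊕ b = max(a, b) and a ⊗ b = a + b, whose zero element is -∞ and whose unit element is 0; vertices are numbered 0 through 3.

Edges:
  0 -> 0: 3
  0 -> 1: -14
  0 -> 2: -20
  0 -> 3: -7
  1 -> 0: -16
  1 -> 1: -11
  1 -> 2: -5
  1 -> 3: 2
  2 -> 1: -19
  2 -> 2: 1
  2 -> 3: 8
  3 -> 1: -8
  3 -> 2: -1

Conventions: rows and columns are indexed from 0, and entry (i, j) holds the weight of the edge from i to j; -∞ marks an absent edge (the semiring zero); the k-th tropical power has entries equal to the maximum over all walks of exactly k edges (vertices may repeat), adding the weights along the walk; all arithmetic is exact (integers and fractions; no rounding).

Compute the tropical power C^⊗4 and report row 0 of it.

C^⊗2:
  [6, -11, -8, -4]
  [-13, -6, 1, 3]
  [-35, 0, 7, 9]
  [-24, -19, 0, 7]
C^⊗3:
  [9, -8, -5, 0]
  [-10, -5, 2, 9]
  [-16, 1, 8, 15]
  [-21, -1, 6, 8]
C^⊗4:
  [12, -5, -1, 3]
  [-7, 1, 8, 10]
  [-13, 7, 14, 16]
  [-17, 0, 7, 14]
Answer: row 0 of C^⊗4 = [12, -5, -1, 3]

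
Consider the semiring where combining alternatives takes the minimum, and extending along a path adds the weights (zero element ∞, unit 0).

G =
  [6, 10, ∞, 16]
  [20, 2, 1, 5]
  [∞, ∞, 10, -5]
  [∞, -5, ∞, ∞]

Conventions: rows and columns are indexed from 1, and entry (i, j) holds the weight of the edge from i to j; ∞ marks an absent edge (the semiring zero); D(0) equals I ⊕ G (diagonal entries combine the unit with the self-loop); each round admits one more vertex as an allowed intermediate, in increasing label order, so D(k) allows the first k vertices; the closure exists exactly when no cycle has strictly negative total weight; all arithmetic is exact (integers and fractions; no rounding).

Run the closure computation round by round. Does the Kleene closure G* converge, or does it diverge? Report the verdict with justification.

D(0):
  [0, 10, ∞, 16]
  [20, 0, 1, 5]
  [∞, ∞, 0, -5]
  [∞, -5, ∞, 0]
D(1):
  [0, 10, ∞, 16]
  [20, 0, 1, 5]
  [∞, ∞, 0, -5]
  [∞, -5, ∞, 0]
D(2):
  [0, 10, 11, 15]
  [20, 0, 1, 5]
  [∞, ∞, 0, -5]
  [15, -5, -4, 0]
Detection: at round 3, diagonal entry (4, 4) turns strictly negative.
Key observation: the cycle 4->2->3->4 has total weight (-5) + 1 + (-5), which is strictly negative.
Answer: DIVERGES — negative cycle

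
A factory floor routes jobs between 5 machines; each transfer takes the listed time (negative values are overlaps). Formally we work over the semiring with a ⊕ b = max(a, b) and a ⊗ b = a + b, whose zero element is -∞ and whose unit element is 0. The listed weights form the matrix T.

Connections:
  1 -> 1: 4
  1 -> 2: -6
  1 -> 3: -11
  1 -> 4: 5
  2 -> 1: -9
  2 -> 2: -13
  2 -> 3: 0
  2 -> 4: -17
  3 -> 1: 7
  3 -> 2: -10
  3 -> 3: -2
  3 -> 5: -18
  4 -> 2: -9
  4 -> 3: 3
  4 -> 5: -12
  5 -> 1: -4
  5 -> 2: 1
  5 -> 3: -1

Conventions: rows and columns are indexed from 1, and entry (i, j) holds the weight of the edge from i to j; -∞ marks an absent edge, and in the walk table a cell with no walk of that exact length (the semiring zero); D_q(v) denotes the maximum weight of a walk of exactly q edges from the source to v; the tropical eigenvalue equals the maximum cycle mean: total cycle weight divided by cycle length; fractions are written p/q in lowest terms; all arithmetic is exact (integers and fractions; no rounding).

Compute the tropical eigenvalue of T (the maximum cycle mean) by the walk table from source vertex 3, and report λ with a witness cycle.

q=0: [-∞, -∞, 0, -∞, -∞]
q=1: [7, -10, -2, -∞, -18]
q=2: [11, 1, -4, 12, -20]
q=3: [15, 5, 15, 16, 0]
q=4: [22, 9, 19, 20, 4]
q=5: [26, 16, 23, 27, 8]
Optimal cycle mean attained by: cycle 1->4->3->1, total 5 + 3 + 7, length 3.
Answer: λ = 5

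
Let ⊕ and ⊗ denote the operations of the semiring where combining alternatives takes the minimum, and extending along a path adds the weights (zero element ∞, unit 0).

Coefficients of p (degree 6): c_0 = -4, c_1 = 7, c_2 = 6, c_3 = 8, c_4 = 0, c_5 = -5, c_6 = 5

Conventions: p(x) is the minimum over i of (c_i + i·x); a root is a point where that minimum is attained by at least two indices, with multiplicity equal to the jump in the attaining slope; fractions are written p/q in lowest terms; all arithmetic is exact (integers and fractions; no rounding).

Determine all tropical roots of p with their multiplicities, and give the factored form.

hull edge (i=0, c=-4) to (i=5, c=-5): slope -1/5, span 5
hull edge (i=5, c=-5) to (i=6, c=5): slope 10, span 1
Factored form: p(x) = 5 ⊗ (x ⊕ (-10)) ⊗ (x ⊕ 1/5) ⊗ (x ⊕ 1/5) ⊗ (x ⊕ 1/5) ⊗ (x ⊕ 1/5) ⊗ (x ⊕ 1/5)
Answer: roots = -10 (mult 1), 1/5 (mult 5)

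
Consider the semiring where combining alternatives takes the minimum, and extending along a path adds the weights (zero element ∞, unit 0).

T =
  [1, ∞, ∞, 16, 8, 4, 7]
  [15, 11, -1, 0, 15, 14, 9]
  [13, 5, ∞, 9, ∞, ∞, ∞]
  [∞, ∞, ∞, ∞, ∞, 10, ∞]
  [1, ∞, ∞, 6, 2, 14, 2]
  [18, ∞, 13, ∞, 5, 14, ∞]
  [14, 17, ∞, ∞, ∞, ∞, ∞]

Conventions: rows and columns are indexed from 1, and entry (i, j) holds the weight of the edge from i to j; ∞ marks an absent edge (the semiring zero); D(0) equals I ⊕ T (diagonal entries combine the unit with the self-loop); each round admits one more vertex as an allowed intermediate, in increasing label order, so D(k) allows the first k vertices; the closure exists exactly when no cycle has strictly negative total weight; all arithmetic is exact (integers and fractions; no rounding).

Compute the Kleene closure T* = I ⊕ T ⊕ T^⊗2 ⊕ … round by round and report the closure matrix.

D(0):
  [0, ∞, ∞, 16, 8, 4, 7]
  [15, 0, -1, 0, 15, 14, 9]
  [13, 5, 0, 9, ∞, ∞, ∞]
  [∞, ∞, ∞, 0, ∞, 10, ∞]
  [1, ∞, ∞, 6, 0, 14, 2]
  [18, ∞, 13, ∞, 5, 0, ∞]
  [14, 17, ∞, ∞, ∞, ∞, 0]
D(1):
  [0, ∞, ∞, 16, 8, 4, 7]
  [15, 0, -1, 0, 15, 14, 9]
  [13, 5, 0, 9, 21, 17, 20]
  [∞, ∞, ∞, 0, ∞, 10, ∞]
  [1, ∞, ∞, 6, 0, 5, 2]
  [18, ∞, 13, 34, 5, 0, 25]
  [14, 17, ∞, 30, 22, 18, 0]
D(2):
  [0, ∞, ∞, 16, 8, 4, 7]
  [15, 0, -1, 0, 15, 14, 9]
  [13, 5, 0, 5, 20, 17, 14]
  [∞, ∞, ∞, 0, ∞, 10, ∞]
  [1, ∞, ∞, 6, 0, 5, 2]
  [18, ∞, 13, 34, 5, 0, 25]
  [14, 17, 16, 17, 22, 18, 0]
D(3):
  [0, ∞, ∞, 16, 8, 4, 7]
  [12, 0, -1, 0, 15, 14, 9]
  [13, 5, 0, 5, 20, 17, 14]
  [∞, ∞, ∞, 0, ∞, 10, ∞]
  [1, ∞, ∞, 6, 0, 5, 2]
  [18, 18, 13, 18, 5, 0, 25]
  [14, 17, 16, 17, 22, 18, 0]
D(4):
  [0, ∞, ∞, 16, 8, 4, 7]
  [12, 0, -1, 0, 15, 10, 9]
  [13, 5, 0, 5, 20, 15, 14]
  [∞, ∞, ∞, 0, ∞, 10, ∞]
  [1, ∞, ∞, 6, 0, 5, 2]
  [18, 18, 13, 18, 5, 0, 25]
  [14, 17, 16, 17, 22, 18, 0]
D(5):
  [0, ∞, ∞, 14, 8, 4, 7]
  [12, 0, -1, 0, 15, 10, 9]
  [13, 5, 0, 5, 20, 15, 14]
  [∞, ∞, ∞, 0, ∞, 10, ∞]
  [1, ∞, ∞, 6, 0, 5, 2]
  [6, 18, 13, 11, 5, 0, 7]
  [14, 17, 16, 17, 22, 18, 0]
D(6):
  [0, 22, 17, 14, 8, 4, 7]
  [12, 0, -1, 0, 15, 10, 9]
  [13, 5, 0, 5, 20, 15, 14]
  [16, 28, 23, 0, 15, 10, 17]
  [1, 23, 18, 6, 0, 5, 2]
  [6, 18, 13, 11, 5, 0, 7]
  [14, 17, 16, 17, 22, 18, 0]
D(7):
  [0, 22, 17, 14, 8, 4, 7]
  [12, 0, -1, 0, 15, 10, 9]
  [13, 5, 0, 5, 20, 15, 14]
  [16, 28, 23, 0, 15, 10, 17]
  [1, 19, 18, 6, 0, 5, 2]
  [6, 18, 13, 11, 5, 0, 7]
  [14, 17, 16, 17, 22, 18, 0]
Answer: T* = [[0, 22, 17, 14, 8, 4, 7], [12, 0, -1, 0, 15, 10, 9], [13, 5, 0, 5, 20, 15, 14], [16, 28, 23, 0, 15, 10, 17], [1, 19, 18, 6, 0, 5, 2], [6, 18, 13, 11, 5, 0, 7], [14, 17, 16, 17, 22, 18, 0]]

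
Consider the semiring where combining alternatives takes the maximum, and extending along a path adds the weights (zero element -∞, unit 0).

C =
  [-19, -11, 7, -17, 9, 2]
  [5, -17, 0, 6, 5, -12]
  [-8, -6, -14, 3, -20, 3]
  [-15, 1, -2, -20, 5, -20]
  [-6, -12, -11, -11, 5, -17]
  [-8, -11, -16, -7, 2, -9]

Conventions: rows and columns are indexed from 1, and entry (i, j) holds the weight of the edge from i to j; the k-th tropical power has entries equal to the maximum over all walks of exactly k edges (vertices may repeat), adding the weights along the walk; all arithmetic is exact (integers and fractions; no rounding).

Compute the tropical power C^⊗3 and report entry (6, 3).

C^⊗2:
  [3, 1, -2, 10, 14, 10]
  [-1, 7, 12, 3, 14, 7]
  [-1, 4, 1, 0, 8, -6]
  [6, -7, 1, 7, 10, 1]
  [-1, -7, 1, -6, 10, -4]
  [-4, -6, -1, -5, 7, -6]
C^⊗3:
  [8, 11, 10, 7, 19, 5]
  [12, 6, 7, 15, 19, 15]
  [9, 1, 6, 10, 13, 4]
  [4, 8, 13, 4, 15, 8]
  [4, -2, 6, 4, 15, 4]
  [1, -4, 3, 2, 12, 2]
Key observation: the optimum is the walk 6->5->1->3, with weight 2 + (-6) + 7 = 3.
Optimal value attained by: walk 6->5->1->3.
Answer: (C^⊗3)[6][3] = 3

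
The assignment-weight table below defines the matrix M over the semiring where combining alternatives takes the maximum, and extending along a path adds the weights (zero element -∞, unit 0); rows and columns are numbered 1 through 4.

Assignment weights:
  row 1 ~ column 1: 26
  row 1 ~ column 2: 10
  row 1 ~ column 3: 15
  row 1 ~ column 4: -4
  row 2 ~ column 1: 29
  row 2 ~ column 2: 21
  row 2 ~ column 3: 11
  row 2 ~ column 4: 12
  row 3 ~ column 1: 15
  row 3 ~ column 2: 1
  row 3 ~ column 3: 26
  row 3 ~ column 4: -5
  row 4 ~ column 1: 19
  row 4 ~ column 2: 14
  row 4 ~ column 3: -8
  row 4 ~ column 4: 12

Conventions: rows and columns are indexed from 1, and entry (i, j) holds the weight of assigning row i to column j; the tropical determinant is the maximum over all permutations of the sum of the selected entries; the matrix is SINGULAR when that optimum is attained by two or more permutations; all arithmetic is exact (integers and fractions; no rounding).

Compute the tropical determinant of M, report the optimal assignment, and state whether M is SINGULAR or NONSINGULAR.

σ = (1, 2, 3, 4): 26 + 21 + 26 + 12 = 85
σ = (1, 2, 4, 3): 26 + 21 + (-5) + (-8) = 34
σ = (1, 3, 2, 4): 26 + 11 + 1 + 12 = 50
σ = (1, 3, 4, 2): 26 + 11 + (-5) + 14 = 46
σ = (1, 4, 2, 3): 26 + 12 + 1 + (-8) = 31
σ = (1, 4, 3, 2): 26 + 12 + 26 + 14 = 78
σ = (2, 1, 3, 4): 10 + 29 + 26 + 12 = 77
σ = (2, 1, 4, 3): 10 + 29 + (-5) + (-8) = 26
σ = (2, 3, 1, 4): 10 + 11 + 15 + 12 = 48
σ = (2, 3, 4, 1): 10 + 11 + (-5) + 19 = 35
σ = (2, 4, 1, 3): 10 + 12 + 15 + (-8) = 29
σ = (2, 4, 3, 1): 10 + 12 + 26 + 19 = 67
σ = (3, 1, 2, 4): 15 + 29 + 1 + 12 = 57
σ = (3, 1, 4, 2): 15 + 29 + (-5) + 14 = 53
σ = (3, 2, 1, 4): 15 + 21 + 15 + 12 = 63
σ = (3, 2, 4, 1): 15 + 21 + (-5) + 19 = 50
σ = (3, 4, 1, 2): 15 + 12 + 15 + 14 = 56
σ = (3, 4, 2, 1): 15 + 12 + 1 + 19 = 47
σ = (4, 1, 2, 3): (-4) + 29 + 1 + (-8) = 18
σ = (4, 1, 3, 2): (-4) + 29 + 26 + 14 = 65
σ = (4, 2, 1, 3): (-4) + 21 + 15 + (-8) = 24
σ = (4, 2, 3, 1): (-4) + 21 + 26 + 19 = 62
σ = (4, 3, 1, 2): (-4) + 11 + 15 + 14 = 36
σ = (4, 3, 2, 1): (-4) + 11 + 1 + 19 = 27
Optimal value attained by: σ = (1, 2, 3, 4).
Answer: det⊕(M) = 85; verdict: NONSINGULAR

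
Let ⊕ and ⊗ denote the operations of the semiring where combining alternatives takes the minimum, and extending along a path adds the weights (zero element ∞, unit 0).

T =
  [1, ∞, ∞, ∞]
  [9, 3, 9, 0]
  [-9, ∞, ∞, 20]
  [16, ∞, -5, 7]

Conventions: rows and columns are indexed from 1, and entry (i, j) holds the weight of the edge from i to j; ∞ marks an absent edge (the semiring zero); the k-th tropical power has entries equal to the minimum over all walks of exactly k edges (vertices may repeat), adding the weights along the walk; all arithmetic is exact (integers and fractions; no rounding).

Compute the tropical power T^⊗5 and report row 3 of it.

T^⊗2:
  [2, ∞, ∞, ∞]
  [0, 6, -5, 3]
  [-8, ∞, 15, 27]
  [-14, ∞, 2, 14]
T^⊗3:
  [3, ∞, ∞, ∞]
  [-14, 9, -2, 6]
  [-7, ∞, 22, 34]
  [-13, ∞, 9, 21]
T^⊗4:
  [4, ∞, ∞, ∞]
  [-13, 12, 1, 9]
  [-6, ∞, 29, 41]
  [-12, ∞, 16, 28]
T^⊗5:
  [5, ∞, ∞, ∞]
  [-12, 15, 4, 12]
  [-5, ∞, 36, 48]
  [-11, ∞, 23, 35]
Answer: row 3 of T^⊗5 = [-5, ∞, 36, 48]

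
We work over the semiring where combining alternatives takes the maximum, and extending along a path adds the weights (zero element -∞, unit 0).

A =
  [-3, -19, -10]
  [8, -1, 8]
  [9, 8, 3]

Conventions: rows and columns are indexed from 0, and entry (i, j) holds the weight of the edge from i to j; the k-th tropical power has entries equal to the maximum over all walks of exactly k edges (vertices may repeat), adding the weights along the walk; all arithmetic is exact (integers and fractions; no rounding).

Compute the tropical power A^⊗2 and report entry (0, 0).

A^⊗2:
  [-1, -2, -7]
  [17, 16, 11]
  [16, 11, 16]
Key observation: the optimum is the walk 0->2->0, with weight (-10) + 9 = -1.
Optimal value attained by: walk 0->2->0.
Answer: (A^⊗2)[0][0] = -1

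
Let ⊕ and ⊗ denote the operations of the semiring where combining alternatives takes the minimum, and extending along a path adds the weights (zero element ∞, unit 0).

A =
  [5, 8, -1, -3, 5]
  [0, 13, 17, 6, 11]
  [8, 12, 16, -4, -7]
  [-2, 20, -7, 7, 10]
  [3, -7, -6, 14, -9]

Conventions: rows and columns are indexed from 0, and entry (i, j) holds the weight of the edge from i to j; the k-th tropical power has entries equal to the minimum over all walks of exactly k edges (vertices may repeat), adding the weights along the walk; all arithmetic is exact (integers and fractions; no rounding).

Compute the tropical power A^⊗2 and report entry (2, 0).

A^⊗2:
  [-5, -2, -10, -5, -8]
  [4, 4, -1, -3, 2]
  [-6, -14, -13, 3, -16]
  [1, 3, -3, -11, -14]
  [-7, -16, -15, -10, -18]
Key observation: the optimum is the walk 2->3->0, with weight (-4) + (-2) = -6.
Optimal value attained by: walk 2->3->0.
Answer: (A^⊗2)[2][0] = -6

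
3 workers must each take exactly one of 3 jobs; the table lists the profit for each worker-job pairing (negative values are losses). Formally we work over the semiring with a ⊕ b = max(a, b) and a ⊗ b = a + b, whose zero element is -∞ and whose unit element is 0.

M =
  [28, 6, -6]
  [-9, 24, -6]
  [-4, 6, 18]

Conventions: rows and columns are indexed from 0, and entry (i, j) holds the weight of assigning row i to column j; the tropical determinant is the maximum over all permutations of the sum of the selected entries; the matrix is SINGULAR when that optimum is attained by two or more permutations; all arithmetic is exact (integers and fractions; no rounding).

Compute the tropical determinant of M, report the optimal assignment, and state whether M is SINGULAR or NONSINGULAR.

σ = (0, 1, 2): 28 + 24 + 18 = 70
σ = (0, 2, 1): 28 + (-6) + 6 = 28
σ = (1, 0, 2): 6 + (-9) + 18 = 15
σ = (1, 2, 0): 6 + (-6) + (-4) = -4
σ = (2, 0, 1): (-6) + (-9) + 6 = -9
σ = (2, 1, 0): (-6) + 24 + (-4) = 14
Optimal value attained by: σ = (0, 1, 2).
Answer: det⊕(M) = 70; verdict: NONSINGULAR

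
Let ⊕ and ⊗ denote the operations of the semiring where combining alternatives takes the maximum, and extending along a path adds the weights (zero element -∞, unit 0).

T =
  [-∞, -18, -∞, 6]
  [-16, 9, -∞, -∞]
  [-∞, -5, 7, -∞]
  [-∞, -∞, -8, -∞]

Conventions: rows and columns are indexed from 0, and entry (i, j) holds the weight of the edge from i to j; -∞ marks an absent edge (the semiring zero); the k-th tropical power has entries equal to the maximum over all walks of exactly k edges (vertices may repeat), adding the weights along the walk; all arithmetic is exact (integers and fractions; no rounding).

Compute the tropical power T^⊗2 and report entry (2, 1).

T^⊗2:
  [-34, -9, -2, -∞]
  [-7, 18, -∞, -10]
  [-21, 4, 14, -∞]
  [-∞, -13, -1, -∞]
Key observation: the optimum is the walk 2->1->1, with weight (-5) + 9 = 4.
Optimal value attained by: walk 2->1->1.
Answer: (T^⊗2)[2][1] = 4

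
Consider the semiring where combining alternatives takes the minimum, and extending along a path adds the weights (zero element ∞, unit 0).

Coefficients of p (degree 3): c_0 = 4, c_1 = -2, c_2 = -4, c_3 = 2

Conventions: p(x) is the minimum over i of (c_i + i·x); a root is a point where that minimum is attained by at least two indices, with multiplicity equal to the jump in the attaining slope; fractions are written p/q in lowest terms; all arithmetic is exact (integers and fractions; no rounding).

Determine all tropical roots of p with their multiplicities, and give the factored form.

hull edge (i=0, c=4) to (i=1, c=-2): slope -6, span 1
hull edge (i=1, c=-2) to (i=2, c=-4): slope -2, span 1
hull edge (i=2, c=-4) to (i=3, c=2): slope 6, span 1
Factored form: p(x) = 2 ⊗ (x ⊕ (-6)) ⊗ (x ⊕ 2) ⊗ (x ⊕ 6)
Answer: roots = -6 (mult 1), 2 (mult 1), 6 (mult 1)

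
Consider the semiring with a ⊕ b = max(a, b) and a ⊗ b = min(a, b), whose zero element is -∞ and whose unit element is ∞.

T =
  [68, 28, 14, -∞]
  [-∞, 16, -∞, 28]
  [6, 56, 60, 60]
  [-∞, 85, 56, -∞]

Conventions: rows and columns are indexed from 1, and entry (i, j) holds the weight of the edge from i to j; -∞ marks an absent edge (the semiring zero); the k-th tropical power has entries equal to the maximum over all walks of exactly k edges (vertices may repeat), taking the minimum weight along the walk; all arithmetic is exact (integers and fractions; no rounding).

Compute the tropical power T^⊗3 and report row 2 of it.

T^⊗2:
  [68, 28, 14, 28]
  [-∞, 28, 28, 16]
  [6, 60, 60, 60]
  [6, 56, 56, 56]
T^⊗3:
  [68, 28, 28, 28]
  [6, 28, 28, 28]
  [6, 60, 60, 60]
  [6, 56, 56, 56]
Answer: row 2 of T^⊗3 = [6, 28, 28, 28]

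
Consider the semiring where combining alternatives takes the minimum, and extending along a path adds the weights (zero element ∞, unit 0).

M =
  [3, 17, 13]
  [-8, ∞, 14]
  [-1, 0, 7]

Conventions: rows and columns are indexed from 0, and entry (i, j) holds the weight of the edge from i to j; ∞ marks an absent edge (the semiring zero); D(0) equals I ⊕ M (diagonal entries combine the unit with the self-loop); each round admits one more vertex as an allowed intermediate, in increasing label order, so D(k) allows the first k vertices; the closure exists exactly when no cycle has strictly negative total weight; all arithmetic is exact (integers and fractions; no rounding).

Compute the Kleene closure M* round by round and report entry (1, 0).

D(0):
  [0, 17, 13]
  [-8, 0, 14]
  [-1, 0, 0]
D(1):
  [0, 17, 13]
  [-8, 0, 5]
  [-1, 0, 0]
D(2):
  [0, 17, 13]
  [-8, 0, 5]
  [-8, 0, 0]
D(3):
  [0, 13, 13]
  [-8, 0, 5]
  [-8, 0, 0]
Answer: M*[1][0] = -8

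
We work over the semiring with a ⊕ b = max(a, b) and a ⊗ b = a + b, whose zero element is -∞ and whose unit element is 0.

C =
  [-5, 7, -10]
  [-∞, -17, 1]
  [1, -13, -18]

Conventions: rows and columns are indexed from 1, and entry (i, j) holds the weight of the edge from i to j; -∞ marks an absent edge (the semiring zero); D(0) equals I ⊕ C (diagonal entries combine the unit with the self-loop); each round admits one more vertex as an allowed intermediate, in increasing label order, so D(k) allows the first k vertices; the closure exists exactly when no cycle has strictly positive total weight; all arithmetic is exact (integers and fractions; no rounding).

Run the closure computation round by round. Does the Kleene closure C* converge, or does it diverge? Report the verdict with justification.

D(0):
  [0, 7, -10]
  [-∞, 0, 1]
  [1, -13, 0]
D(1):
  [0, 7, -10]
  [-∞, 0, 1]
  [1, 8, 0]
Detection: at round 2, diagonal entry (3, 3) turns strictly positive.
Key observation: the cycle 3->1->2->3 has total weight 1 + 7 + 1, which is strictly positive.
Answer: DIVERGES — positive cycle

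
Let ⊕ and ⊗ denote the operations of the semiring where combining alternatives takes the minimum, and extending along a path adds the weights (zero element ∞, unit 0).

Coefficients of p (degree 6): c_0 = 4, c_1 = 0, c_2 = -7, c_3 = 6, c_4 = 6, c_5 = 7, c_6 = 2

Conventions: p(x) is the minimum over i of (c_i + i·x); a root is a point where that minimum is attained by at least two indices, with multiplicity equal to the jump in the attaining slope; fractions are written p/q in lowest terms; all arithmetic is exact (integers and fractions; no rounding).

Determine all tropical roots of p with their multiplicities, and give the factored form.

hull edge (i=0, c=4) to (i=2, c=-7): slope -11/2, span 2
hull edge (i=2, c=-7) to (i=6, c=2): slope 9/4, span 4
Factored form: p(x) = 2 ⊗ (x ⊕ (-9/4)) ⊗ (x ⊕ (-9/4)) ⊗ (x ⊕ (-9/4)) ⊗ (x ⊕ (-9/4)) ⊗ (x ⊕ 11/2) ⊗ (x ⊕ 11/2)
Answer: roots = -9/4 (mult 4), 11/2 (mult 2)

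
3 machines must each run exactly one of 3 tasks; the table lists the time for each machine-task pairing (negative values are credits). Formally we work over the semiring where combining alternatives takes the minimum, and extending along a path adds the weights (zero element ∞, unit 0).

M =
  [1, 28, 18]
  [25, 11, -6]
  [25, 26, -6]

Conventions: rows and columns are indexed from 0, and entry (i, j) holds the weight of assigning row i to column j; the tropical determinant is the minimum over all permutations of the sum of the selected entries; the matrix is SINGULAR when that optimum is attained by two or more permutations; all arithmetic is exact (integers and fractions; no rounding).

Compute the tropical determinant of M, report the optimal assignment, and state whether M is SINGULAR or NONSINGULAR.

σ = (0, 1, 2): 1 + 11 + (-6) = 6
σ = (0, 2, 1): 1 + (-6) + 26 = 21
σ = (1, 0, 2): 28 + 25 + (-6) = 47
σ = (1, 2, 0): 28 + (-6) + 25 = 47
σ = (2, 0, 1): 18 + 25 + 26 = 69
σ = (2, 1, 0): 18 + 11 + 25 = 54
Optimal value attained by: σ = (0, 1, 2).
Answer: det⊕(M) = 6; verdict: NONSINGULAR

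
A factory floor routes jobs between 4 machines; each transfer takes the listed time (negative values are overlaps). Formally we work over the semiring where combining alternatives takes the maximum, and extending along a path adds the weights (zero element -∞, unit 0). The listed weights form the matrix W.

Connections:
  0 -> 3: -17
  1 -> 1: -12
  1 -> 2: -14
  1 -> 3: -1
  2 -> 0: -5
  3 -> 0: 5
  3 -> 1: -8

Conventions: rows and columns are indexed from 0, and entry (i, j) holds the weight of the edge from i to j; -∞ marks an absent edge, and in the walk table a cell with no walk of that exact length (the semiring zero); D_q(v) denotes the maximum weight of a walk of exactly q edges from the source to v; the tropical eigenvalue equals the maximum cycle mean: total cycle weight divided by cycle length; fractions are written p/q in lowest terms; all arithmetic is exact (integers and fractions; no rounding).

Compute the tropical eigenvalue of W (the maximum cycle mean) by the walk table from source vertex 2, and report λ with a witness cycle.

q=0: [-∞, -∞, 0, -∞]
q=1: [-5, -∞, -∞, -∞]
q=2: [-∞, -∞, -∞, -22]
q=3: [-17, -30, -∞, -∞]
q=4: [-∞, -42, -44, -31]
Optimal cycle mean attained by: cycle 1->3->1, total (-1) + (-8), length 2.
Answer: λ = -9/2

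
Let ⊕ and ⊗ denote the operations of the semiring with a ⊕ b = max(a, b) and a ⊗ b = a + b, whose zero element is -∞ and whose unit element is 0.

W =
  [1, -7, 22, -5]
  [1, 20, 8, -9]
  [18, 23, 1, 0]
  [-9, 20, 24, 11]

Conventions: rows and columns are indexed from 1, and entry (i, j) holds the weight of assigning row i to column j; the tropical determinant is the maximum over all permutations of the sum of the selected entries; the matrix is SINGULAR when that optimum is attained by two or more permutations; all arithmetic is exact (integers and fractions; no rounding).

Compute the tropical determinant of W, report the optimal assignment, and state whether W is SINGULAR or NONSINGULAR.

σ = (1, 2, 3, 4): 1 + 20 + 1 + 11 = 33
σ = (1, 2, 4, 3): 1 + 20 + 0 + 24 = 45
σ = (1, 3, 2, 4): 1 + 8 + 23 + 11 = 43
σ = (1, 3, 4, 2): 1 + 8 + 0 + 20 = 29
σ = (1, 4, 2, 3): 1 + (-9) + 23 + 24 = 39
σ = (1, 4, 3, 2): 1 + (-9) + 1 + 20 = 13
σ = (2, 1, 3, 4): (-7) + 1 + 1 + 11 = 6
σ = (2, 1, 4, 3): (-7) + 1 + 0 + 24 = 18
σ = (2, 3, 1, 4): (-7) + 8 + 18 + 11 = 30
σ = (2, 3, 4, 1): (-7) + 8 + 0 + (-9) = -8
σ = (2, 4, 1, 3): (-7) + (-9) + 18 + 24 = 26
σ = (2, 4, 3, 1): (-7) + (-9) + 1 + (-9) = -24
σ = (3, 1, 2, 4): 22 + 1 + 23 + 11 = 57
σ = (3, 1, 4, 2): 22 + 1 + 0 + 20 = 43
σ = (3, 2, 1, 4): 22 + 20 + 18 + 11 = 71
σ = (3, 2, 4, 1): 22 + 20 + 0 + (-9) = 33
σ = (3, 4, 1, 2): 22 + (-9) + 18 + 20 = 51
σ = (3, 4, 2, 1): 22 + (-9) + 23 + (-9) = 27
σ = (4, 1, 2, 3): (-5) + 1 + 23 + 24 = 43
σ = (4, 1, 3, 2): (-5) + 1 + 1 + 20 = 17
σ = (4, 2, 1, 3): (-5) + 20 + 18 + 24 = 57
σ = (4, 2, 3, 1): (-5) + 20 + 1 + (-9) = 7
σ = (4, 3, 1, 2): (-5) + 8 + 18 + 20 = 41
σ = (4, 3, 2, 1): (-5) + 8 + 23 + (-9) = 17
Optimal value attained by: σ = (3, 2, 1, 4).
Answer: det⊕(W) = 71; verdict: NONSINGULAR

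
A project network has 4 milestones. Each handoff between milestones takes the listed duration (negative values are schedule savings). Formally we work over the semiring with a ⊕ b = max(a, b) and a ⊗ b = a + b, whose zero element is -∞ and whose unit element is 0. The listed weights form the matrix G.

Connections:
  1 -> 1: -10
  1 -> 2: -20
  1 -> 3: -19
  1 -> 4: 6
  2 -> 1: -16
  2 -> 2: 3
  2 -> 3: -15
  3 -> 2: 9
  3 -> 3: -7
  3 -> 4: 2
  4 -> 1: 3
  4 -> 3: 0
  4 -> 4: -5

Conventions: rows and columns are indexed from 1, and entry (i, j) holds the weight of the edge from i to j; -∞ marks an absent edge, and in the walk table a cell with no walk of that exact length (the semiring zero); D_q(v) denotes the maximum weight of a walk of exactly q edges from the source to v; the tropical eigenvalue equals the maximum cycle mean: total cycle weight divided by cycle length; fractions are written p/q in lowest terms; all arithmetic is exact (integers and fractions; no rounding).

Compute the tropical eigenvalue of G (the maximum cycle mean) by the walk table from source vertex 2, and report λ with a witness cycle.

q=0: [-∞, 0, -∞, -∞]
q=1: [-16, 3, -15, -∞]
q=2: [-13, 6, -12, -10]
q=3: [-7, 9, -9, -7]
q=4: [-4, 12, -6, -1]
Optimal cycle mean attained by: cycle 1->4->1, total 6 + 3, length 2.
Answer: λ = 9/2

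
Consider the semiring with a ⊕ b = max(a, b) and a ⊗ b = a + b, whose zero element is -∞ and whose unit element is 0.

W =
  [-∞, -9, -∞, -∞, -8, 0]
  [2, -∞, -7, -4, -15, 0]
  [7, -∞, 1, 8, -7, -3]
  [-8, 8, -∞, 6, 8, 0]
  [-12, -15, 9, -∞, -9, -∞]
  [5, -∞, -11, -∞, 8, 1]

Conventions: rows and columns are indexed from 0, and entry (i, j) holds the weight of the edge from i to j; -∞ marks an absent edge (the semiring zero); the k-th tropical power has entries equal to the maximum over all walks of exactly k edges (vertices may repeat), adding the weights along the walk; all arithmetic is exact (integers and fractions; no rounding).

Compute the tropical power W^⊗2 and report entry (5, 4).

W^⊗2:
  [5, -23, 1, -13, 8, 1]
  [5, 4, -6, 2, 8, 2]
  [8, 16, 2, 14, 16, 8]
  [10, 14, 17, 12, 14, 8]
  [16, -21, 10, 17, 2, 6]
  [6, -4, 17, -3, 9, 5]
Key observation: the optimum is the walk 5->5->4, with weight 1 + 8 = 9.
Optimal value attained by: walk 5->5->4.
Answer: (W^⊗2)[5][4] = 9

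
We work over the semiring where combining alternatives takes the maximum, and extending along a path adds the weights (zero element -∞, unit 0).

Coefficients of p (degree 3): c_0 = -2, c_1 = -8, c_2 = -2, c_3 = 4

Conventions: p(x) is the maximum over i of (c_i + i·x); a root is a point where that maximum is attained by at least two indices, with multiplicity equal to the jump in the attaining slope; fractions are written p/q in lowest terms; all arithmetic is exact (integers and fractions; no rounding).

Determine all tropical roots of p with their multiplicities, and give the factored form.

hull edge (i=0, c=-2) to (i=3, c=4): slope 2, span 3
Factored form: p(x) = 4 ⊗ (x ⊕ (-2)) ⊗ (x ⊕ (-2)) ⊗ (x ⊕ (-2))
Answer: roots = -2 (mult 3)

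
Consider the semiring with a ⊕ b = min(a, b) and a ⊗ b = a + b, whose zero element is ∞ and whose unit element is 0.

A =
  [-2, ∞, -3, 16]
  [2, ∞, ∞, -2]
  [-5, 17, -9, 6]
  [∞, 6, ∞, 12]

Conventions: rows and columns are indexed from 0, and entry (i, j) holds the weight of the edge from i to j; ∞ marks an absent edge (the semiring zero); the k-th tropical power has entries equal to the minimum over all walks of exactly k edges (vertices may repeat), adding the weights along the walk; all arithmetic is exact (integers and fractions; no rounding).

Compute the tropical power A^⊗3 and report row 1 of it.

A^⊗2:
  [-8, 14, -12, 3]
  [0, 4, -1, 10]
  [-14, 8, -18, -3]
  [8, 18, ∞, 4]
A^⊗3:
  [-17, 5, -21, -6]
  [-6, 16, -10, 2]
  [-23, -1, -27, -12]
  [6, 10, 5, 16]
Answer: row 1 of A^⊗3 = [-6, 16, -10, 2]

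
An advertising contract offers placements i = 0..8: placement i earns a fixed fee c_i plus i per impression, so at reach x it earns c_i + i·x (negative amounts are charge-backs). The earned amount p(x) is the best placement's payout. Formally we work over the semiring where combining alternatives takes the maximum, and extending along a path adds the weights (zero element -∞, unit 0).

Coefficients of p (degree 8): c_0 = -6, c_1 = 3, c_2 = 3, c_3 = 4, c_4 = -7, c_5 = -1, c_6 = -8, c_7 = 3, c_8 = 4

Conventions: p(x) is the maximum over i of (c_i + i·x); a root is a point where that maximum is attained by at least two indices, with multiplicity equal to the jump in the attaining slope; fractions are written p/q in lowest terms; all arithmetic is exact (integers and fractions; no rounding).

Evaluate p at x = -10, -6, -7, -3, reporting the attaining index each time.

p(-10) = max(-6+0·(-10)=-6, 3+1·(-10)=-7, 3+2·(-10)=-17, 4+3·(-10)=-26, -7+4·(-10)=-47, -1+5·(-10)=-51, -8+6·(-10)=-68, 3+7·(-10)=-67, 4+8·(-10)=-76) = -6 (attained by i=0)
p(-6) = max(-6+0·(-6)=-6, 3+1·(-6)=-3, 3+2·(-6)=-9, 4+3·(-6)=-14, -7+4·(-6)=-31, -1+5·(-6)=-31, -8+6·(-6)=-44, 3+7·(-6)=-39, 4+8·(-6)=-44) = -3 (attained by i=1)
p(-7) = max(-6+0·(-7)=-6, 3+1·(-7)=-4, 3+2·(-7)=-11, 4+3·(-7)=-17, -7+4·(-7)=-35, -1+5·(-7)=-36, -8+6·(-7)=-50, 3+7·(-7)=-46, 4+8·(-7)=-52) = -4 (attained by i=1)
p(-3) = max(-6+0·(-3)=-6, 3+1·(-3)=0, 3+2·(-3)=-3, 4+3·(-3)=-5, -7+4·(-3)=-19, -1+5·(-3)=-16, -8+6·(-3)=-26, 3+7·(-3)=-18, 4+8·(-3)=-20) = 0 (attained by i=1)
Answer: p(-10) = -6; p(-6) = -3; p(-7) = -4; p(-3) = 0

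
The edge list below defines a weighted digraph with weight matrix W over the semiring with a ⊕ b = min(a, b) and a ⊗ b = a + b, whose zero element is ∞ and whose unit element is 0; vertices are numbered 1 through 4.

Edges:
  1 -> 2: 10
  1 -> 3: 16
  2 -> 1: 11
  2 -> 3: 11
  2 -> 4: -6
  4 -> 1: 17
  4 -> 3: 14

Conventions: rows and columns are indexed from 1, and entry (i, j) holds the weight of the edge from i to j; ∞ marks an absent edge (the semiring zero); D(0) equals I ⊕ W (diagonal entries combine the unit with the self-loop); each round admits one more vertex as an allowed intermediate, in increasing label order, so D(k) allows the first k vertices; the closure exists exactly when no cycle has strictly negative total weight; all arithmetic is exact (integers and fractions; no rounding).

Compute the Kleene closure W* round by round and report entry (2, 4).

D(0):
  [0, 10, 16, ∞]
  [11, 0, 11, -6]
  [∞, ∞, 0, ∞]
  [17, ∞, 14, 0]
D(1):
  [0, 10, 16, ∞]
  [11, 0, 11, -6]
  [∞, ∞, 0, ∞]
  [17, 27, 14, 0]
D(2):
  [0, 10, 16, 4]
  [11, 0, 11, -6]
  [∞, ∞, 0, ∞]
  [17, 27, 14, 0]
D(3):
  [0, 10, 16, 4]
  [11, 0, 11, -6]
  [∞, ∞, 0, ∞]
  [17, 27, 14, 0]
D(4):
  [0, 10, 16, 4]
  [11, 0, 8, -6]
  [∞, ∞, 0, ∞]
  [17, 27, 14, 0]
Answer: W*[2][4] = -6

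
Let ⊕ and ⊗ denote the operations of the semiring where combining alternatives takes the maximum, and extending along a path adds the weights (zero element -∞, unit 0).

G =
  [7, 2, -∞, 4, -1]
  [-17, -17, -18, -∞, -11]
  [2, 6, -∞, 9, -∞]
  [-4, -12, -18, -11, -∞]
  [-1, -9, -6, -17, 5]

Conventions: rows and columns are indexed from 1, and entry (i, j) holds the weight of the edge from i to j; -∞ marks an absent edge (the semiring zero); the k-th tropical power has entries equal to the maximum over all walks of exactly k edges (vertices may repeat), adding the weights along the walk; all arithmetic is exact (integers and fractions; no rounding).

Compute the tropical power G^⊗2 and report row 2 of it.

G^⊗2:
  [14, 9, -7, 11, 6]
  [-10, -12, -17, -9, -6]
  [9, 4, -9, 6, 1]
  [3, -2, -29, 0, -5]
  [6, 1, -1, 3, 10]
Answer: row 2 of G^⊗2 = [-10, -12, -17, -9, -6]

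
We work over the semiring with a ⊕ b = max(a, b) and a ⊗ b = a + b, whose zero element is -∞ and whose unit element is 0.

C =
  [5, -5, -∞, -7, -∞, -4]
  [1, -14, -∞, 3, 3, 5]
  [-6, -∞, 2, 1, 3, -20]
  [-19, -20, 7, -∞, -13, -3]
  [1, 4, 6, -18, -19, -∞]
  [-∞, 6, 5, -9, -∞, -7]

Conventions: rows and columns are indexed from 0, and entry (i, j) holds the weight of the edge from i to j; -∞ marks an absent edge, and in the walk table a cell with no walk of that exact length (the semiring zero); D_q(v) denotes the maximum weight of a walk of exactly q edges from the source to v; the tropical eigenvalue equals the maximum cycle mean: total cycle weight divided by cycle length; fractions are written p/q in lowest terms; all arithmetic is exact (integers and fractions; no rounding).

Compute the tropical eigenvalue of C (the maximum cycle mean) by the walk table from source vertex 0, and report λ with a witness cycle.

q=0: [0, -∞, -∞, -∞, -∞, -∞]
q=1: [5, -5, -∞, -7, -∞, -4]
q=2: [10, 2, 1, -2, -2, 1]
q=3: [15, 7, 6, 5, 5, 7]
q=4: [20, 13, 12, 10, 10, 12]
q=5: [25, 18, 17, 16, 16, 18]
q=6: [30, 24, 23, 21, 21, 23]
Optimal cycle mean attained by: cycle 1->5->1, total 5 + 6, length 2.
Answer: λ = 11/2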